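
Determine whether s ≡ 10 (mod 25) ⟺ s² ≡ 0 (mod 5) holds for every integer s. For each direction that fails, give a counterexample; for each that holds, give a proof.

Forward direction. Suppose s ≡ 10 (mod 25). Then s² ≡ 10² = 100 (mod 25), and since 5 ∣ 25, also s² ≡ 0 (mod 5).

Converse. This fails: take s = 0. Then 0² = 0 ≡ 0 (mod 5), yet 0 ≡ 0 (mod 25), not 10.

Only the forward direction holds.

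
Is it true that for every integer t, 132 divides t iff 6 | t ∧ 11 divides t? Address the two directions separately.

Forward direction. If 132 ∣ t, write t = 132q. Since 132 = 22·6, t = 6·(22q), so 6 ∣ t; and since 132 = 12·11, t = 11·(12q), so 11 ∣ t.

Converse. This fails: take t = 66. Both 6 ∣ 66 and 11 ∣ 66, yet 66 is not a multiple of 132 (since 66 = 0·132 + 66), so 132 ∤ 66.

(⇒) holds; (⇐) fails.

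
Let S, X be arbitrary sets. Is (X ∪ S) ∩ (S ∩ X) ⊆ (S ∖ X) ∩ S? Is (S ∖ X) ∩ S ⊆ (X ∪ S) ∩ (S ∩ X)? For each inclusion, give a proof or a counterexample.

(⊆) This inclusion fails. Take S = {1}, X = {1}; then 1 ∈ (X ∪ S) ∩ (S ∩ X) but 1 ∉ (S ∖ X) ∩ S.

(⊇) This inclusion fails. Take S = {1}, X = ∅; then 1 ∈ (S ∖ X) ∩ S but 1 ∉ (X ∪ S) ∩ (S ∩ X).

Neither inclusion holds.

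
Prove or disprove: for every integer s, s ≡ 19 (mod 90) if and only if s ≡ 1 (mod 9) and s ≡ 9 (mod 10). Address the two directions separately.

(←) If s ≡ 1 (mod 9) and s ≡ 9 (mod 10), then by the Chinese remainder theorem s ≡ 19 (mod 90). This is exactly s ≡ 19 (mod 90).

(→) Suppose s ≡ 19 (mod 90); write s = 90j + 19. Since 9 ∣ 90, reducing mod 9 gives s ≡ 19 ≡ 1 (mod 9); since 10 ∣ 90, reducing mod 10 gives s ≡ 19 ≡ 9 (mod 10).

Both directions hold; the statement is true.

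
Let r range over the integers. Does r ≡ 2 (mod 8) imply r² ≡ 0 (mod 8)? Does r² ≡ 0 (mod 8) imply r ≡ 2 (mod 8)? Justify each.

Neither direction holds.

[⇒] This fails: take r = 2. Then 2 ≡ 2 (mod 8), but 2² = 4 ≡ 4 (mod 8), not 0.

[⇐] This fails: take r = 0. Then 0² = 0 ≡ 0 (mod 8), yet 0 ≡ 0 (mod 8), not 2.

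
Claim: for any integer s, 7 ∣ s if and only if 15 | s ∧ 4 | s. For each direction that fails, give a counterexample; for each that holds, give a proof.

Forward direction. This fails: take s = 7. Certainly 7 ∣ 7, but 15 ∤ 7.

Converse. This fails: take s = 60. Both 15 ∣ 60 and 4 ∣ 60, yet 60 is not a multiple of 7 (since 60 = 8·7 + 4), so 7 ∤ 60.

Both directions fail.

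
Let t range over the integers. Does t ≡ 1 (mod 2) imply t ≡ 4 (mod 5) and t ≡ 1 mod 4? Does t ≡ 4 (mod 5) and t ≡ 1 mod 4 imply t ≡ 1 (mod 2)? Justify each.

(⇒) This fails: t = 1 gives 1 ≡ 1 (mod 2) but 1 ≡ 1 (mod 5), so the conjunction on the right does not hold.

(⇐) Conversely, if t ≡ 4 (mod 5) and t ≡ 1 (mod 4), then by the Chinese remainder theorem t ≡ 9 (mod 20). Since 9 ≡ 1 (mod 2) and 2 ∣ 20, we get t ≡ 1 (mod 2).

Only the converse holds.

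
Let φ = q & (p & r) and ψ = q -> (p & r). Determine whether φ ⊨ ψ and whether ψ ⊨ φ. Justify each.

Forward direction. Assume the antecedent. If p is true, the antecedent forces (p = T, q = T, r = T), and q -> (p & r) holds there. If p is false, the antecedent cannot hold. Either way q -> (p & r) holds.

Converse. This fails. Under p = F, q = F, r = F, the left side is false but the right side is true.

(⇒) holds; (⇐) fails.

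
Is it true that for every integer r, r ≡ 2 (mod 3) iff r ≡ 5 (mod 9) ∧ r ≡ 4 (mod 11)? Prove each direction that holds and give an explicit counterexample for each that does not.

Only the reverse direction holds.

(⟹) This fails: r = 2 gives 2 ≡ 2 (mod 3) but 2 ≡ 2 (mod 9), so the conjunction on the right does not hold.

(⟸) Conversely, if r ≡ 5 (mod 9) and r ≡ 4 (mod 11), then by the Chinese remainder theorem r ≡ 59 (mod 99). Since 59 ≡ 2 (mod 3) and 3 ∣ 99, we get r ≡ 2 (mod 3).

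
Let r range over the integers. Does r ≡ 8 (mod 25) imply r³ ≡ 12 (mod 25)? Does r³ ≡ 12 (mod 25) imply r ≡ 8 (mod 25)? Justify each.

The biconditional holds.

Forward direction. Suppose r ≡ 8 (mod 25). Write r = 25j + 8. Then (25j + 8)³ = 15625j³ + 15000j² + 4800j + 512 = 25(625j³ + 600j² + 192j + 20) + 12, so r³ ≡ 12 (mod 25).

Converse. Suppose r³ ≡ 12 (mod 25). The only residue r in {0, …, 24} with r³ ≡ 12 (mod 25) is r = 8, so r ≡ 8 (mod 25).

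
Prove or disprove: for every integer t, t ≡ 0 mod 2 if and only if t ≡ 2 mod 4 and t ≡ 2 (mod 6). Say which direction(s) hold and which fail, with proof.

(⇒) This fails: t = 0 gives 0 ≡ 0 (mod 2) but 0 ≡ 0 (mod 4), so the conjunction on the right does not hold.

(⇐) Conversely, if t ≡ 2 (mod 4) and t ≡ 2 (mod 6), then by the Chinese remainder theorem t ≡ 2 (mod 12). Since 2 ≡ 0 (mod 2) and 2 ∣ 12, we get t ≡ 0 (mod 2).

The forward direction fails; the converse holds.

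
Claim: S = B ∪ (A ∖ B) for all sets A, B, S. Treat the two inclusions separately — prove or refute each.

(⟹) This inclusion fails. Take A = ∅, B = ∅, S = {1}; then 1 ∈ S but 1 ∉ B ∪ (A ∖ B).

(⟸) This inclusion fails. Take A = {1}, B = ∅, S = ∅; then 1 ∈ B ∪ (A ∖ B) but 1 ∉ S.

Both inclusions fail.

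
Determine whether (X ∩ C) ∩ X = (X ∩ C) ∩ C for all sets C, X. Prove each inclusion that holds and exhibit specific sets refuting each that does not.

(⟸) Let x ∈ (X ∩ C) ∩ C. Then x ∈ C ∩ X, from which x ∈ (X ∩ C) ∩ X.

(⟹) Let x ∈ (X ∩ C) ∩ X. Then x ∈ C ∩ X, from which x ∈ (X ∩ C) ∩ C.

Both inclusions hold; the sets are equal.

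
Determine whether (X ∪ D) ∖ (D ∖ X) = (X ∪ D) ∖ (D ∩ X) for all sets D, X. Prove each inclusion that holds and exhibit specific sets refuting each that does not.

Forward inclusion. This inclusion fails. Take D = {1}, X = {1}; then 1 ∈ (X ∪ D) ∖ (D ∖ X) but 1 ∉ (X ∪ D) ∖ (D ∩ X).

Reverse inclusion. This inclusion fails. Take D = {1}, X = ∅; then 1 ∈ (X ∪ D) ∖ (D ∩ X) but 1 ∉ (X ∪ D) ∖ (D ∖ X).

Neither inclusion holds.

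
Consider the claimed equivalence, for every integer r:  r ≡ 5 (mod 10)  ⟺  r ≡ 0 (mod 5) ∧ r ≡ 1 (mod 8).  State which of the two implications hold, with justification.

(⇒) fails; (⇐) holds.

(⇐) If r ≡ 0 (mod 5) and r ≡ 1 (mod 8), then by the Chinese remainder theorem r ≡ 25 (mod 40). Since 25 ≡ 5 (mod 10) and 10 ∣ 40, we get r ≡ 5 (mod 10).

(⇒) This fails: r = 35 gives 35 ≡ 5 (mod 10) but 35 ≡ 3 (mod 8), so the conjunction on the right does not hold.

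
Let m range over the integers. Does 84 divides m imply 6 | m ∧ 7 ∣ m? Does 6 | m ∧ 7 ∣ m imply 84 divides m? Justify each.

(⇒) holds; (⇐) fails.

Forward direction. If 84 ∣ m, write m = 84q. Since 84 = 14·6, m = 6·(14q), so 6 ∣ m; and since 84 = 12·7, m = 7·(12q), so 7 ∣ m.

Converse. This fails: take m = 42. Both 6 ∣ 42 and 7 ∣ 42, yet 42 is not a multiple of 84 (since 42 = 0·84 + 42), so 84 ∤ 42.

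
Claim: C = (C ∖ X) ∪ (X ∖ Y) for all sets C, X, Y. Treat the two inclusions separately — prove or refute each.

Forward inclusion. This inclusion fails. Take C = {1}, X = {1}, Y = {1}; then 1 ∈ C but 1 ∉ (C ∖ X) ∪ (X ∖ Y).

Reverse inclusion. This inclusion fails. Take C = ∅, X = {1}, Y = ∅; then 1 ∈ (C ∖ X) ∪ (X ∖ Y) but 1 ∉ C.

Neither inclusion holds.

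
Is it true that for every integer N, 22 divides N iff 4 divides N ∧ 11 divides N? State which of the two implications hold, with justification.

(→) This fails: take N = 22. Certainly 22 ∣ 22, but 4 ∤ 22.

(←) Suppose 4 ∣ N and 11 ∣ N. Any common multiple of 4 and 11 is a multiple of their lcm; here gcd(4, 11) = 1, so lcm(4, 11) = 4·11 = 44, so 44 ∣ N. Since 22 ∣ 44, it follows that 22 ∣ N.

The forward direction fails; the converse holds.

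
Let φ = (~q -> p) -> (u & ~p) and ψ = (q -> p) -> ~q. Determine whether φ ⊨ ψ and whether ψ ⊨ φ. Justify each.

(⇒) Assume the antecedent. If p is true, the antecedent cannot hold. If p is false, (q -> p) -> ~q reduces to true regardless of the other variables. Either way (q -> p) -> ~q holds.

(⇐) This fails. Under p = T, u = F, q = F, the left side is false but the right side is true.

Not equivalent: only (⇒) holds.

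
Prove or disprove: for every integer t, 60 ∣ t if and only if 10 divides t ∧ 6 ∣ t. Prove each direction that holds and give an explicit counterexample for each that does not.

(⟸) This fails: take t = 30. Both 10 ∣ 30 and 6 ∣ 30, yet 30 is not a multiple of 60 (since 30 = 0·60 + 30), so 60 ∤ 30.

(⟹) If 60 ∣ t, write t = 60q. Since 60 = 6·10, t = 10·(6q), so 10 ∣ t; and since 60 = 10·6, t = 6·(10q), so 6 ∣ t.

Only the forward direction holds.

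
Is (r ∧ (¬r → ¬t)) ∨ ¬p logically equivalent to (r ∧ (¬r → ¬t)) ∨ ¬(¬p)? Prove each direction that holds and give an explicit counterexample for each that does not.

Neither direction holds.

(⇒) This fails. Under t = F, p = F, r = F, the left side is true but the right side is false.

(⇐) This fails. Under t = F, p = T, r = F, the left side is false but the right side is true.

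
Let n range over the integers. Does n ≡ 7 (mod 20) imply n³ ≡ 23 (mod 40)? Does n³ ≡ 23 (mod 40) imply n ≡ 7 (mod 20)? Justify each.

Not equivalent: only (⇐) holds.

(⟹) This fails: take n = 27. Then 27 ≡ 7 (mod 20), but 27³ = 19683 ≡ 3 (mod 40), not 23.

(⟸) Conversely, the residues r modulo 40 with r³ ≡ 23 (mod 40) are exactly {7}, and each is ≡ 7 (mod 20).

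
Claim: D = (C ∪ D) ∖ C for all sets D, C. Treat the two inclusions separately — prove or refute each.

Only the reverse inclusion holds.

Forward inclusion. This inclusion fails. Take D = {1}, C = {1}; then 1 ∈ D but 1 ∉ (C ∪ D) ∖ C.

Reverse inclusion. Let x ∈ (C ∪ D) ∖ C. Then x ∈ D and x ∉ C, from which x ∈ D.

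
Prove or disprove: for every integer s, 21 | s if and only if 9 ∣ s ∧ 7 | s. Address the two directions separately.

Not equivalent: only (⇐) holds.

[⇒] This fails: take s = 21. Certainly 21 ∣ 21, but 9 ∤ 21.

[⇐] Suppose 9 ∣ s and 7 ∣ s. Any common multiple of 9 and 7 is a multiple of their lcm; here gcd(9, 7) = 1, so lcm(9, 7) = 9·7 = 63, so 63 ∣ s. Since 21 ∣ 63, it follows that 21 ∣ s.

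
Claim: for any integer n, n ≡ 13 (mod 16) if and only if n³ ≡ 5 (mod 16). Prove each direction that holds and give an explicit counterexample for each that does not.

(⇒) Suppose n ≡ 13 (mod 16). Write n = 16j + 13. Then (16j + 13)³ = 4096j³ + 9984j² + 8112j + 2197 = 16(256j³ + 624j² + 507j + 137) + 5, so n³ ≡ 5 (mod 16).

(⇐) Conversely, suppose n³ ≡ 5 (mod 16). The only residue r in {0, …, 15} with r³ ≡ 5 (mod 16) is r = 13, so n ≡ 13 (mod 16).

Equivalent; both directions hold.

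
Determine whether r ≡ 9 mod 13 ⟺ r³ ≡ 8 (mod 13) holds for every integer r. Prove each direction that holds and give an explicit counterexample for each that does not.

Neither implication holds.

Forward direction. This fails: take r = 9. Then 9 ≡ 9 (mod 13), but 9³ = 729 ≡ 1 (mod 13), not 8.

Converse. This fails: take r = 2. Then 2³ = 8 ≡ 8 (mod 13), yet 2 ≡ 2 (mod 13), not 9.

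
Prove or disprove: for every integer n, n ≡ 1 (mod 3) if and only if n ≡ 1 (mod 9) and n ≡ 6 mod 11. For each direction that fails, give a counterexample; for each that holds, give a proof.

(→) This fails: n = 1 gives 1 ≡ 1 (mod 3) but 1 ≡ 1 (mod 11), so the conjunction on the right does not hold.

(←) Conversely, if n ≡ 1 (mod 9) and n ≡ 6 (mod 11), then by the Chinese remainder theorem n ≡ 28 (mod 99). Since 28 ≡ 1 (mod 3) and 3 ∣ 99, we get n ≡ 1 (mod 3).

(⇒) fails; (⇐) holds.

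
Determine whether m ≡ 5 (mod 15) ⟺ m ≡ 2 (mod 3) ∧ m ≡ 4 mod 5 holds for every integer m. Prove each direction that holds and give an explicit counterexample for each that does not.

Neither implication holds.

Forward direction. This fails: m = 5 gives 5 ≡ 5 (mod 15) but 5 ≡ 0 (mod 5), so the conjunction on the right does not hold.

Converse. This fails: m = 14 satisfies both congruences on the right (14 ≡ 2 mod 3 and 14 ≡ 4 mod 5) yet 14 ≡ 14 (mod 15), not 5.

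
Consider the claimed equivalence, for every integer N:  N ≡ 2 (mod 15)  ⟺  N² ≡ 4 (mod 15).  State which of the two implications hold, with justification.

(→) Suppose N ≡ 2 (mod 15). Write N = 15j + 2. Then (15j + 2)² = 225j² + 60j + 4 = 15(15j² + 4j) + 4, so N² ≡ 4 (mod 15).

(←) This fails: take N = 7. Then 7² = 49 ≡ 4 (mod 15), yet 7 ≡ 7 (mod 15), not 2.

(⇒) holds; (⇐) fails.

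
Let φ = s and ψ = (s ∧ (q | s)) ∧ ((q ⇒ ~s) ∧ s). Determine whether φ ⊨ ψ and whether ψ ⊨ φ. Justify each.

(⟹) This fails. Under q = T, s = T, the left side is true but the right side is false.

(⟸) Assume the antecedent. If q is true, the antecedent cannot hold. If q is false, the antecedent forces (q = F, s = T), and s holds there. Either way s holds.

(⇒) fails; (⇐) holds.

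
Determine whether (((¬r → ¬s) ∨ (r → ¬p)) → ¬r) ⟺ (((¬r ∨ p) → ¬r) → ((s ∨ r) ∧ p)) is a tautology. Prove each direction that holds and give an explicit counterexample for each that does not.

(⟹) This fails. Under p = F, s = F, r = F, the left side is true but the right side is false.

(⟸) This fails. Under p = T, s = F, r = T, the left side is false but the right side is true.

Neither direction holds.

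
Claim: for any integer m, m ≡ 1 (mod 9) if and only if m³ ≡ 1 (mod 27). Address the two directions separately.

(⟸) The residues r modulo 27 with r³ ≡ 1 (mod 27) are exactly {1, 10, 19}, and each is ≡ 1 (mod 9).

(⟹) Suppose m ≡ 1 (mod 9). Working modulo 27, m ∈ {1, 10, 19}; for each such r, r³ ≡ 1 (mod 27).

Both directions hold; the statement is true.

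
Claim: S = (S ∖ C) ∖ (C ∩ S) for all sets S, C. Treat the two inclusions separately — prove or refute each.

(⟹) This inclusion fails. Take S = {1}, C = {1}; then 1 ∈ S but 1 ∉ (S ∖ C) ∖ (C ∩ S).

(⟸) Let x ∈ (S ∖ C) ∖ (C ∩ S). Then x ∈ S and x ∉ C, from which x ∈ S.

(⊆) fails; (⊇) holds.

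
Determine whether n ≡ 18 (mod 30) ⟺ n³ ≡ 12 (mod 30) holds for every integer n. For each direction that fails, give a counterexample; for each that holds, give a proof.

Both directions hold; the statement is true.

(→) Suppose n ≡ 18 (mod 30). Write n = 30j + 18. Then (30j + 18)³ = 27000j³ + 48600j² + 29160j + 5832 = 30(900j³ + 1620j² + 972j + 194) + 12, so n³ ≡ 12 (mod 30).

(←) Conversely, suppose n³ ≡ 12 (mod 30). The only residue r in {0, …, 29} with r³ ≡ 12 (mod 30) is r = 18, so n ≡ 18 (mod 30).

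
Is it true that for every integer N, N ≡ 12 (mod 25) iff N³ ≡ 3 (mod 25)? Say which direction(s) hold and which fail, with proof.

(⇐) Suppose N³ ≡ 3 (mod 25). The only residue r in {0, …, 24} with r³ ≡ 3 (mod 25) is r = 12, so N ≡ 12 (mod 25).

(⇒) Suppose N ≡ 12 (mod 25). Write N = 25j + 12. Then (25j + 12)³ = 15625j³ + 22500j² + 10800j + 1728 = 25(625j³ + 900j² + 432j + 69) + 3, so N³ ≡ 3 (mod 25).

Both directions hold.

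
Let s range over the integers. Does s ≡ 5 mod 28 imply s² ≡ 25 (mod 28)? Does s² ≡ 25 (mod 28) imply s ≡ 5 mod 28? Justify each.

Not equivalent: only (⇒) holds.

[⇐] This fails: take s = 9. Then 9² = 81 ≡ 25 (mod 28), yet 9 ≡ 9 (mod 28), not 5.

[⇒] Suppose s ≡ 5 mod 28. Write s = 28j + 5. Then (28j + 5)² = 784j² + 280j + 25 = 28(28j² + 10j) + 25, so s² ≡ 25 (mod 28).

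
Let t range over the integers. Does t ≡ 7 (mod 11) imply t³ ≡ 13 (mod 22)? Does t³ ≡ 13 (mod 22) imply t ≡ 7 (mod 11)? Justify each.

[⇒] This fails: take t = 18. Then 18 ≡ 7 (mod 11), but 18³ = 5832 ≡ 2 (mod 22), not 13.

[⇐] Conversely, the residues r modulo 22 with r³ ≡ 13 (mod 22) are exactly {7}, and each is ≡ 7 (mod 11).

(⇒) fails; (⇐) holds.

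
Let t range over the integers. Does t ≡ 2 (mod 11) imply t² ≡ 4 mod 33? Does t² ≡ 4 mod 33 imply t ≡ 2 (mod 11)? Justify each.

(⇒) This fails: take t = 24. Then 24 ≡ 2 (mod 11), but 24² = 576 ≡ 15 (mod 33), not 4.

(⇐) This fails: take t = 20. Then 20² = 400 ≡ 4 (mod 33), yet 20 ≡ 9 (mod 11), not 2.

(⇒) fails and (⇐) fails.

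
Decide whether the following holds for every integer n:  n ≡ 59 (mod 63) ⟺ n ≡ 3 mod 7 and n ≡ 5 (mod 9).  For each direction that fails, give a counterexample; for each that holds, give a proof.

(⇒) Suppose n ≡ 59 (mod 63); write n = 63j + 59. Since 7 ∣ 63, reducing mod 7 gives n ≡ 59 ≡ 3 (mod 7); since 9 ∣ 63, reducing mod 9 gives n ≡ 59 ≡ 5 (mod 9).

(⇐) Conversely, if n ≡ 3 (mod 7) and n ≡ 5 (mod 9), then by the Chinese remainder theorem n ≡ 59 (mod 63). This is exactly n ≡ 59 (mod 63).

Both directions hold; the statement is true.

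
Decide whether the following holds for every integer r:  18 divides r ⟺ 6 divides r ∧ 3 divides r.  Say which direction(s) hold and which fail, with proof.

(⟹) If 18 ∣ r, write r = 18q. Since 18 = 3·6, r = 6·(3q), so 6 ∣ r; and since 18 = 6·3, r = 3·(6q), so 3 ∣ r.

(⟸) This fails: take r = 6. Both 6 ∣ 6 and 3 ∣ 6, yet 6 is not a multiple of 18 (since 6 = 0·18 + 6), so 18 ∤ 6.

Only the forward direction holds.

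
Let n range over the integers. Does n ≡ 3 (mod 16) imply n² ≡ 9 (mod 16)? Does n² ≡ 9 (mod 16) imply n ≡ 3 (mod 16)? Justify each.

The forward direction holds; the converse fails.

Forward direction. Suppose n ≡ 3 (mod 16). Write n = 16j + 3. Then (16j + 3)² = 256j² + 96j + 9 = 16(16j² + 6j) + 9, so n² ≡ 9 (mod 16).

Converse. This fails: take n = 5. Then 5² = 25 ≡ 9 (mod 16), yet 5 ≡ 5 (mod 16), not 3.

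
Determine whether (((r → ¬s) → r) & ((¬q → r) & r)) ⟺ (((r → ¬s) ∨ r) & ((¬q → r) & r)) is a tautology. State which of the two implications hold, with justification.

The biconditional holds.

(⇒) Assume the antecedent. If s is true, the antecedent forces (s = T, q = F, r = T) or (s = T, q = T, r = T), and the consequent holds there. If s is false, the antecedent forces (s = F, q = F, r = T) or (s = F, q = T, r = T), and the consequent holds there. Either way the consequent holds.

(⇐) Assume the antecedent. If s is true, the antecedent forces (s = T, q = F, r = T) or (s = T, q = T, r = T), and the consequent holds there. If s is false, the antecedent forces (s = F, q = F, r = T) or (s = F, q = T, r = T), and the consequent holds there. Either way the consequent holds.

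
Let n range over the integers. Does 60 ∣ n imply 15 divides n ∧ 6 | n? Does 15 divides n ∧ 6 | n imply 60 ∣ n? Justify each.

The forward direction holds; the converse fails.

(⟹) If 60 ∣ n, write n = 60q. Since 60 = 4·15, n = 15·(4q), so 15 ∣ n; and since 60 = 10·6, n = 6·(10q), so 6 ∣ n.

(⟸) This fails: take n = 30. Both 15 ∣ 30 and 6 ∣ 30, yet 30 is not a multiple of 60 (since 30 = 0·60 + 30), so 60 ∤ 30.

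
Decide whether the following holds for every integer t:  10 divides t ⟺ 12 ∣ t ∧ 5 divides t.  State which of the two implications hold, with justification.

(⇒) fails; (⇐) holds.

Forward direction. This fails: take t = 10. Certainly 10 ∣ 10, but 12 ∤ 10.

Converse. Suppose 12 ∣ t and 5 ∣ t. Any common multiple of 12 and 5 is a multiple of their lcm; here gcd(12, 5) = 1, so lcm(12, 5) = 12·5 = 60, so 60 ∣ t. Since 10 ∣ 60, it follows that 10 ∣ t.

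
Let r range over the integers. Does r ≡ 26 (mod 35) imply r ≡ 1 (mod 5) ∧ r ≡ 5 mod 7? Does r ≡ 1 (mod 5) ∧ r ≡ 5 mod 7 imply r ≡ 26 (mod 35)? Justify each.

[⇒] Suppose r ≡ 26 (mod 35); write r = 35j + 26. Since 5 ∣ 35, reducing mod 5 gives r ≡ 26 ≡ 1 (mod 5); since 7 ∣ 35, reducing mod 7 gives r ≡ 26 ≡ 5 (mod 7).

[⇐] Conversely, if r ≡ 1 (mod 5) and r ≡ 5 (mod 7), then by the Chinese remainder theorem r ≡ 26 (mod 35). This is exactly r ≡ 26 (mod 35).

Both implications hold.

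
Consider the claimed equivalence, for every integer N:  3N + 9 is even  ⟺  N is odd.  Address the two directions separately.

Equivalent; both directions hold.

(⟸) Suppose N is odd; write N = 2j + 1. Then 3N + 9 = 3·(2j + 1) + 9 = 2·3j + 12, which is even.

(⟹) Suppose 3N + 9 is even. Since 3 is odd, 3N and N have the same parity, so 3N + 9 ≡ N + 9 (mod 2). As 9 is odd, 3N + 9 is even exactly when N is odd. Thus N is odd.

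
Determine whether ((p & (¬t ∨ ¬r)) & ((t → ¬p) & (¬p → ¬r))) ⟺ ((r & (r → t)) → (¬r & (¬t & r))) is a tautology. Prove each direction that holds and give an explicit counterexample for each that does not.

(→) Assume the antecedent. If t is true, the antecedent cannot hold. If t is false, the consequent reduces to true regardless of the other variables. Either way the consequent holds.

(←) This fails. Under t = F, p = F, r = F, the left side is false but the right side is true.

Only the forward direction holds.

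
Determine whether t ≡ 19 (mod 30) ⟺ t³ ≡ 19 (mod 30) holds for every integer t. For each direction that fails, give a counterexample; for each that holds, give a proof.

Forward direction. Suppose t ≡ 19 (mod 30). Write t = 30j + 19. Then (30j + 19)³ = 27000j³ + 51300j² + 32490j + 6859 = 30(900j³ + 1710j² + 1083j + 228) + 19, so t³ ≡ 19 (mod 30).

Converse. Suppose t³ ≡ 19 (mod 30). The only residue r in {0, …, 29} with r³ ≡ 19 (mod 30) is r = 19, so t ≡ 19 (mod 30).

The biconditional holds.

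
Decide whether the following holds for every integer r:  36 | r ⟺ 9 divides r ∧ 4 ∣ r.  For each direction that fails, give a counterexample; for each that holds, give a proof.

Forward direction. If 36 ∣ r, write r = 36q. Since 36 = 4·9, r = 9·(4q), so 9 ∣ r; and since 36 = 9·4, r = 4·(9q), so 4 ∣ r.

Converse. Suppose 9 ∣ r and 4 ∣ r. Any common multiple of 9 and 4 is a multiple of their lcm; here gcd(9, 4) = 1, so lcm(9, 4) = 9·4 = 36, so 36 ∣ r.

The biconditional holds.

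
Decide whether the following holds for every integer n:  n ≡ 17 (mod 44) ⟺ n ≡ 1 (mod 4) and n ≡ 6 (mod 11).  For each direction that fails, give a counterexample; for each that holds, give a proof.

Both directions hold.

Forward direction. Suppose n ≡ 17 (mod 44); write n = 44j + 17. Since 4 ∣ 44, reducing mod 4 gives n ≡ 17 ≡ 1 (mod 4); since 11 ∣ 44, reducing mod 11 gives n ≡ 17 ≡ 6 (mod 11).

Converse. If n ≡ 1 (mod 4) and n ≡ 6 (mod 11), then by the Chinese remainder theorem n ≡ 17 (mod 44). This is exactly n ≡ 17 (mod 44).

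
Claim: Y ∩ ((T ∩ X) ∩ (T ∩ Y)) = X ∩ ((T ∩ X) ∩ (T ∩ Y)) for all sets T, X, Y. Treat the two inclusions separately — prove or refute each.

The two sets are equal.

(⊆) Let x ∈ Y ∩ ((T ∩ X) ∩ (T ∩ Y)). Then x ∈ T ∩ X ∩ Y, from which x ∈ X ∩ ((T ∩ X) ∩ (T ∩ Y)).

(⊇) Let x ∈ X ∩ ((T ∩ X) ∩ (T ∩ Y)). Then x ∈ T ∩ X ∩ Y, from which x ∈ Y ∩ ((T ∩ X) ∩ (T ∩ Y)).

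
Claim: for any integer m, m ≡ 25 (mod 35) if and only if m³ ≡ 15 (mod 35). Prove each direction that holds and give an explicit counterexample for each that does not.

(⇒) holds; (⇐) fails.

(⇒) Suppose m ≡ 25 (mod 35). Write m = 35j + 25. Then (35j + 25)³ = 42875j³ + 91875j² + 65625j + 15625 = 35(1225j³ + 2625j² + 1875j + 446) + 15, so m³ ≡ 15 (mod 35).

(⇐) This fails: take m = 15. Then 15³ = 3375 ≡ 15 (mod 35), yet 15 ≡ 15 (mod 35), not 25.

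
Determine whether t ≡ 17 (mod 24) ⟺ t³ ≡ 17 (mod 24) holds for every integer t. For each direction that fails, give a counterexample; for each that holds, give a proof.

(→) Suppose t ≡ 17 (mod 24). Write t = 24j + 17. Then (24j + 17)³ = 13824j³ + 29376j² + 20808j + 4913 = 24(576j³ + 1224j² + 867j + 204) + 17, so t³ ≡ 17 (mod 24).

(←) Conversely, suppose t³ ≡ 17 (mod 24). The only residue r in {0, …, 23} with r³ ≡ 17 (mod 24) is r = 17, so t ≡ 17 (mod 24).

Equivalent; both directions hold.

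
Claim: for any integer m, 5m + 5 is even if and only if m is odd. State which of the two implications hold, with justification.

Equivalent; both directions hold.

Forward direction. Suppose 5m + 5 is even. Since 5 is odd, 5m and m have the same parity, so 5m + 5 ≡ m + 5 (mod 2). As 5 is odd, 5m + 5 is even exactly when m is odd. Thus m is odd.

Converse. Suppose m is odd; write m = 2j + 1. Then 5m + 5 = 5·(2j + 1) + 5 = 2·5j + 10, which is even.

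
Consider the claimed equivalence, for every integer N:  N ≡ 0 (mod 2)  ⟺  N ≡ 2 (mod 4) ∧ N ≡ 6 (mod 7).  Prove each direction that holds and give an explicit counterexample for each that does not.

(⟹) This fails: N = 0 gives 0 ≡ 0 (mod 2) but 0 ≡ 0 (mod 4), so the conjunction on the right does not hold.

(⟸) Conversely, if N ≡ 2 (mod 4) and N ≡ 6 (mod 7), then by the Chinese remainder theorem N ≡ 6 (mod 28). Since 6 ≡ 0 (mod 2) and 2 ∣ 28, we get N ≡ 0 (mod 2).

(⇒) fails; (⇐) holds.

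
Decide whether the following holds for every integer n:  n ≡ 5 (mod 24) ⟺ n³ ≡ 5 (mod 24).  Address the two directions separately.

(⇒) Suppose n ≡ 5 (mod 24). Write n = 24j + 5. Then (24j + 5)³ = 13824j³ + 8640j² + 1800j + 125 = 24(576j³ + 360j² + 75j + 5) + 5, so n³ ≡ 5 (mod 24).

(⇐) Conversely, suppose n³ ≡ 5 (mod 24). The only residue r in {0, …, 23} with r³ ≡ 5 (mod 24) is r = 5, so n ≡ 5 (mod 24).

Both implications hold.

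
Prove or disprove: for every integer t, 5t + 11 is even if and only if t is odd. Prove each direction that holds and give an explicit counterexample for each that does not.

(⟹) Suppose 5t + 11 is even. Since 5 is odd, 5t and t have the same parity, so 5t + 11 ≡ t + 11 (mod 2). As 11 is odd, 5t + 11 is even exactly when t is odd. Thus t is odd.

(⟸) Conversely, suppose t is odd; write t = 2j + 1. Then 5t + 11 = 5·(2j + 1) + 11 = 2·5j + 16, which is even.

The biconditional holds.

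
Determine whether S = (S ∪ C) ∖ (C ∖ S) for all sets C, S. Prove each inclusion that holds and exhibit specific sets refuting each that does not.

Both inclusions hold.

(⟹) Let x ∈ S. Then either x ∈ S and x ∉ C; or x ∈ C ∩ S. In each case x ∈ (S ∪ C) ∖ (C ∖ S), so S ⊆ (S ∪ C) ∖ (C ∖ S).

(⟸) Let x ∈ (S ∪ C) ∖ (C ∖ S). Then either x ∈ S and x ∉ C; or x ∈ C ∩ S. In each case x ∈ S, so (S ∪ C) ∖ (C ∖ S) ⊆ S.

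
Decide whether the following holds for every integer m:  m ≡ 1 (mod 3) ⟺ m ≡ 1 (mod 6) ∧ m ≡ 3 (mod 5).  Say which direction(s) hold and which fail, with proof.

Only the converse holds.

(⟸) If m ≡ 1 (mod 6) and m ≡ 3 (mod 5), then by the Chinese remainder theorem m ≡ 13 (mod 30). Since 13 ≡ 1 (mod 3) and 3 ∣ 30, we get m ≡ 1 (mod 3).

(⟹) This fails: m = 1 gives 1 ≡ 1 (mod 3) but 1 ≡ 1 (mod 5), so the conjunction on the right does not hold.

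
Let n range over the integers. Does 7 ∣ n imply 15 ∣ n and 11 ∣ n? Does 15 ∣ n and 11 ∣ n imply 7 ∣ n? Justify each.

[⇒] This fails: take n = 7. Certainly 7 ∣ 7, but 15 ∤ 7.

[⇐] This fails: take n = 165. Both 15 ∣ 165 and 11 ∣ 165, yet 165 is not a multiple of 7 (since 165 = 23·7 + 4), so 7 ∤ 165.

(⇒) fails and (⇐) fails.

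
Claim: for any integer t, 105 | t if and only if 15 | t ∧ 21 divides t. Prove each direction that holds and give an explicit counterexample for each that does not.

Both implications hold.

Forward direction. If 105 ∣ t, write t = 105q. Since 105 = 7·15, t = 15·(7q), so 15 ∣ t; and since 105 = 5·21, t = 21·(5q), so 21 ∣ t.

Converse. Suppose 15 ∣ t and 21 ∣ t. Any common multiple of 15 and 21 is a multiple of their lcm; here lcm(15, 21) = 15·21/gcd(15, 21) = 315/3 = 105, so 105 ∣ t.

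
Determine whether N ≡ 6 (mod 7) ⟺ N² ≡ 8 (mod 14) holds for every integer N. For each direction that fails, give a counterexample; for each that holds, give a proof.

Neither implication holds.

Forward direction. This fails: take N = 13. Then 13 ≡ 6 (mod 7), but 13² = 169 ≡ 1 (mod 14), not 8.

Converse. This fails: take N = 8. Then 8² = 64 ≡ 8 (mod 14), yet 8 ≡ 1 (mod 7), not 6.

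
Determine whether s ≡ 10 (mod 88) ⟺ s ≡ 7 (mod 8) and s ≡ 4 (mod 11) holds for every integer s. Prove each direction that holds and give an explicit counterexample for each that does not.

Forward direction. This fails: s = 10 gives 10 ≡ 10 (mod 88) but 10 ≡ 2 (mod 8), so the conjunction on the right does not hold.

Converse. This fails: s = 15 satisfies both congruences on the right (15 ≡ 7 mod 8 and 15 ≡ 4 mod 11) yet 15 ≡ 15 (mod 88), not 10.

(⇒) fails and (⇐) fails.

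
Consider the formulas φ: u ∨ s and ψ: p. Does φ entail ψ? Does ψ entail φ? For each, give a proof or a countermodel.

(⟹) This fails. Under u = T, p = F, s = F, the left side is true but the right side is false.

(⟸) This fails. Under u = F, p = T, s = F, the left side is false but the right side is true.

Neither direction holds.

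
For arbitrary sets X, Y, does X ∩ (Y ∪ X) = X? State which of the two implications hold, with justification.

Forward inclusion. Let x ∈ X ∩ (Y ∪ X). Then either x ∈ X and x ∉ Y; or x ∈ X ∩ Y. In each case x ∈ X, so X ∩ (Y ∪ X) ⊆ X.

Reverse inclusion. Let x ∈ X. Then either x ∈ X and x ∉ Y; or x ∈ X ∩ Y. In each case x ∈ X ∩ (Y ∪ X), so X ⊆ X ∩ (Y ∪ X).

Both inclusions hold; the sets are equal.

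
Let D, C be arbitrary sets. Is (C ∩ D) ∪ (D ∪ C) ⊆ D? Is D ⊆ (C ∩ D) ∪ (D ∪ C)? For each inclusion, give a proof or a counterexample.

(⊆) This inclusion fails. Take D = ∅, C = {1}; then 1 ∈ (C ∩ D) ∪ (D ∪ C) but 1 ∉ D.

(⊇) Let x ∈ D. Then either x ∈ D and x ∉ C; or x ∈ D ∩ C. In each case x ∈ (C ∩ D) ∪ (D ∪ C), so D ⊆ (C ∩ D) ∪ (D ∪ C).

The sets are not equal: only the reverse inclusion holds.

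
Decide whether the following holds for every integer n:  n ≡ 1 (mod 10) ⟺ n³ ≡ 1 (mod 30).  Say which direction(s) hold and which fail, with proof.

[⇐] The residues r modulo 30 with r³ ≡ 1 (mod 30) are exactly {1}, and each is ≡ 1 (mod 10).

[⇒] This fails: take n = 11. Then 11 ≡ 1 (mod 10), but 11³ = 1331 ≡ 11 (mod 30), not 1.

Only the reverse direction holds.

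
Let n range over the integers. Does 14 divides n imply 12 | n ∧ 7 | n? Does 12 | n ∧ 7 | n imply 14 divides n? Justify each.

(⇒) This fails: take n = 14. Certainly 14 ∣ 14, but 12 ∤ 14.

(⇐) Suppose 12 ∣ n and 7 ∣ n. Any common multiple of 12 and 7 is a multiple of their lcm; here gcd(12, 7) = 1, so lcm(12, 7) = 12·7 = 84, so 84 ∣ n. Since 14 ∣ 84, it follows that 14 ∣ n.

Only the reverse direction holds.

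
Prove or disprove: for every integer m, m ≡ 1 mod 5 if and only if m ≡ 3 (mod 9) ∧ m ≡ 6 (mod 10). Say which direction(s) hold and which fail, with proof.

Converse. If m ≡ 3 (mod 9) and m ≡ 6 (mod 10), then by the Chinese remainder theorem m ≡ 66 (mod 90). Since 66 ≡ 1 (mod 5) and 5 ∣ 90, we get m ≡ 1 (mod 5).

Forward direction. This fails: m = 1 gives 1 ≡ 1 (mod 5) but 1 ≡ 1 (mod 9), so the conjunction on the right does not hold.

Only the converse holds.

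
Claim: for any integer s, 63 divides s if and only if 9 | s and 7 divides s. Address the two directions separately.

(⟸) Suppose 9 ∣ s and 7 ∣ s. Any common multiple of 9 and 7 is a multiple of their lcm; here gcd(9, 7) = 1, so lcm(9, 7) = 9·7 = 63, so 63 ∣ s.

(⟹) If 63 ∣ s, write s = 63q. Since 63 = 7·9, s = 9·(7q), so 9 ∣ s; and since 63 = 9·7, s = 7·(9q), so 7 ∣ s.

The biconditional holds.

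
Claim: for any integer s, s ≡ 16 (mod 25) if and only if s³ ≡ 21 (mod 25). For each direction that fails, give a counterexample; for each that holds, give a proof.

(⇒) Suppose s ≡ 16 (mod 25). Write s = 25j + 16. Then (25j + 16)³ = 15625j³ + 30000j² + 19200j + 4096 = 25(625j³ + 1200j² + 768j + 163) + 21, so s³ ≡ 21 (mod 25).

(⇐) Conversely, suppose s³ ≡ 21 (mod 25). The only residue r in {0, …, 24} with r³ ≡ 21 (mod 25) is r = 16, so s ≡ 16 (mod 25).

Both implications hold.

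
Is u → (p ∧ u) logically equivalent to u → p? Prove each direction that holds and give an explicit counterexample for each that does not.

(⇐) Assume the antecedent. If p is true, u → (p ∧ u) reduces to true regardless of the other variables. If p is false, the antecedent forces (p = F, u = F), and u → (p ∧ u) holds there. Either way u → (p ∧ u) holds.

(⇒) Assume the antecedent. If p is true, u → p reduces to true regardless of the other variables. If p is false, the antecedent forces (p = F, u = F), and u → p holds there. Either way u → p holds.

Equivalent; both directions hold.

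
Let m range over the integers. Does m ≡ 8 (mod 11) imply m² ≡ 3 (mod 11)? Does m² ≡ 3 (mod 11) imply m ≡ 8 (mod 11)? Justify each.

Neither direction holds.

(→) This fails: take m = 8. Then 8 ≡ 8 (mod 11), but 8² = 64 ≡ 9 (mod 11), not 3.

(←) This fails: take m = 5. Then 5² = 25 ≡ 3 (mod 11), yet 5 ≡ 5 (mod 11), not 8.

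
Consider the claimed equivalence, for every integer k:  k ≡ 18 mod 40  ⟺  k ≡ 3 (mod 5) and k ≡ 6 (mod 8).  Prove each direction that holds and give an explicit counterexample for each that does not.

Both directions fail.

(→) This fails: k = 18 gives 18 ≡ 18 (mod 40) but 18 ≡ 2 (mod 8), so the conjunction on the right does not hold.

(←) This fails: k = 38 satisfies both congruences on the right (38 ≡ 3 mod 5 and 38 ≡ 6 mod 8) yet 38 ≡ 38 (mod 40), not 18.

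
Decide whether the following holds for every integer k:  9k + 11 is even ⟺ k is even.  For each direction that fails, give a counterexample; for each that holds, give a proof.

(⇒) fails and (⇐) fails.

[⇒] This fails: k = 5 gives 9k + 11 = 56, which is even, but 5 is odd, not even.

[⇐] This also fails: k = 6 is even, but 9k + 11 = 65 is odd, not even.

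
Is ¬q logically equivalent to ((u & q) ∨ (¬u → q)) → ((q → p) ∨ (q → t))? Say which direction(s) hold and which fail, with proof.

(⇒) Assume the antecedent. If q is true, the antecedent cannot hold. If q is false, the consequent reduces to true regardless of the other variables. Either way the consequent holds.

(⇐) This fails. Under p = T, u = F, t = F, q = T, the left side is false but the right side is true.

Only the forward direction holds.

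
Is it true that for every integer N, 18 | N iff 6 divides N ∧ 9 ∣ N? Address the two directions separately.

Both directions hold; the statement is true.

[⇒] If 18 ∣ N, write N = 18q. Since 18 = 3·6, N = 6·(3q), so 6 ∣ N; and since 18 = 2·9, N = 9·(2q), so 9 ∣ N.

[⇐] Suppose 6 ∣ N and 9 ∣ N. Any common multiple of 6 and 9 is a multiple of their lcm; here lcm(6, 9) = 6·9/gcd(6, 9) = 54/3 = 18, so 18 ∣ N.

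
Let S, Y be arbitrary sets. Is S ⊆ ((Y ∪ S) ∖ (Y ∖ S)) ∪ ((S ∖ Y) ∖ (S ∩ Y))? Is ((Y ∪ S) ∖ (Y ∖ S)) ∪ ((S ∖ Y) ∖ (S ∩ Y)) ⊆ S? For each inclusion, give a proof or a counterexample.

Both inclusions hold; the sets are equal.

Forward inclusion. Let x ∈ S. Then either x ∈ S and x ∉ Y; or x ∈ S ∩ Y. In each case x ∈ ((Y ∪ S) ∖ (Y ∖ S)) ∪ ((S ∖ Y) ∖ (S ∩ Y)), so S ⊆ ((Y ∪ S) ∖ (Y ∖ S)) ∪ ((S ∖ Y) ∖ (S ∩ Y)).

Reverse inclusion. Let x ∈ ((Y ∪ S) ∖ (Y ∖ S)) ∪ ((S ∖ Y) ∖ (S ∩ Y)). Then either x ∈ S and x ∉ Y; or x ∈ S ∩ Y. In each case x ∈ S, so ((Y ∪ S) ∖ (Y ∖ S)) ∪ ((S ∖ Y) ∖ (S ∩ Y)) ⊆ S.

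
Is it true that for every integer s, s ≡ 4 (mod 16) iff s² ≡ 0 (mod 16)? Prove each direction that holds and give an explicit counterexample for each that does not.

Forward direction. Suppose s ≡ 4 (mod 16). Write s = 16j + 4. Then (16j + 4)² = 256j² + 128j + 16 = 16(16j² + 8j + 1) + 0, so s² ≡ 0 (mod 16).

Converse. This fails: take s = 0. Then 0² = 0 ≡ 0 (mod 16), yet 0 ≡ 0 (mod 16), not 4.

The forward direction holds; the converse fails.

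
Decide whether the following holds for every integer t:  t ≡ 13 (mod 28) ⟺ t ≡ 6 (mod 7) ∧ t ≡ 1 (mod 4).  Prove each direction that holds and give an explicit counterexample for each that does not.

[⇒] Suppose t ≡ 13 (mod 28); write t = 28j + 13. Since 7 ∣ 28, reducing mod 7 gives t ≡ 13 ≡ 6 (mod 7); since 4 ∣ 28, reducing mod 4 gives t ≡ 13 ≡ 1 (mod 4).

[⇐] Conversely, if t ≡ 6 (mod 7) and t ≡ 1 (mod 4), then by the Chinese remainder theorem t ≡ 13 (mod 28). This is exactly t ≡ 13 (mod 28).

Both directions hold; the statement is true.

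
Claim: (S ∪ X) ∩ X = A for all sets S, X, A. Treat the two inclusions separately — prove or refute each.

Forward inclusion. This inclusion fails. Take S = ∅, X = {1}, A = ∅; then 1 ∈ (S ∪ X) ∩ X but 1 ∉ A.

Reverse inclusion. This inclusion fails. Take S = ∅, X = ∅, A = {1}; then 1 ∈ A but 1 ∉ (S ∪ X) ∩ X.

Both inclusions fail.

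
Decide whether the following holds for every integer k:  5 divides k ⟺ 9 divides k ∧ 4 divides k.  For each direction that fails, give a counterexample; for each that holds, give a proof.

Forward direction. This fails: take k = 5. Certainly 5 ∣ 5, but 9 ∤ 5.

Converse. This fails: take k = 36. Both 9 ∣ 36 and 4 ∣ 36, yet 36 is not a multiple of 5 (since 36 = 7·5 + 1), so 5 ∤ 36.

(⇒) fails and (⇐) fails.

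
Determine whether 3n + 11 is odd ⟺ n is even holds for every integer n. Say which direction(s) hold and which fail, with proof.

(⟹) Suppose 3n + 11 is odd. Since 3 is odd, 3n and n have the same parity, so 3n + 11 ≡ n + 11 (mod 2). As 11 is odd, 3n + 11 is odd exactly when n is even. Thus n is even.

(⟸) Conversely, suppose n is even; write n = 2j. Then 3n + 11 = 3·(2j) + 11 = 2·3j + 11, which is odd.

Both directions hold.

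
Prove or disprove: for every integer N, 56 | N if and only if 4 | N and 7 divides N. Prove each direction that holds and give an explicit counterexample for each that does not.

(⇒) holds; (⇐) fails.

(⇐) This fails: take N = 28. Both 4 ∣ 28 and 7 ∣ 28, yet 28 is not a multiple of 56 (since 28 = 0·56 + 28), so 56 ∤ 28.

(⇒) If 56 ∣ N, write N = 56q. Since 56 = 14·4, N = 4·(14q), so 4 ∣ N; and since 56 = 8·7, N = 7·(8q), so 7 ∣ N.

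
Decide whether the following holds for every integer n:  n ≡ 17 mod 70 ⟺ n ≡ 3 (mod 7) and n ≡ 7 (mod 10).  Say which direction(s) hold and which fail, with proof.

Equivalent; both directions hold.

(→) Suppose n ≡ 17 (mod 70); write n = 70j + 17. Since 7 ∣ 70, reducing mod 7 gives n ≡ 17 ≡ 3 (mod 7); since 10 ∣ 70, reducing mod 10 gives n ≡ 17 ≡ 7 (mod 10).

(←) Conversely, if n ≡ 3 (mod 7) and n ≡ 7 (mod 10), then by the Chinese remainder theorem n ≡ 17 (mod 70). This is exactly n ≡ 17 (mod 70).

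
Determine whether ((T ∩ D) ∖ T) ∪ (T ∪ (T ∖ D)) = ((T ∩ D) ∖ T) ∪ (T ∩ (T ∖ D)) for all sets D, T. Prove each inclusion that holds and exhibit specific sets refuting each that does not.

The sets are not equal: only the reverse inclusion holds.

(⟹) This inclusion fails. Take D = {1}, T = {1}; then 1 ∈ ((T ∩ D) ∖ T) ∪ (T ∪ (T ∖ D)) but 1 ∉ ((T ∩ D) ∖ T) ∪ (T ∩ (T ∖ D)).

(⟸) Let x ∈ ((T ∩ D) ∖ T) ∪ (T ∩ (T ∖ D)). Then x ∈ T and x ∉ D, from which x ∈ ((T ∩ D) ∖ T) ∪ (T ∪ (T ∖ D)).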